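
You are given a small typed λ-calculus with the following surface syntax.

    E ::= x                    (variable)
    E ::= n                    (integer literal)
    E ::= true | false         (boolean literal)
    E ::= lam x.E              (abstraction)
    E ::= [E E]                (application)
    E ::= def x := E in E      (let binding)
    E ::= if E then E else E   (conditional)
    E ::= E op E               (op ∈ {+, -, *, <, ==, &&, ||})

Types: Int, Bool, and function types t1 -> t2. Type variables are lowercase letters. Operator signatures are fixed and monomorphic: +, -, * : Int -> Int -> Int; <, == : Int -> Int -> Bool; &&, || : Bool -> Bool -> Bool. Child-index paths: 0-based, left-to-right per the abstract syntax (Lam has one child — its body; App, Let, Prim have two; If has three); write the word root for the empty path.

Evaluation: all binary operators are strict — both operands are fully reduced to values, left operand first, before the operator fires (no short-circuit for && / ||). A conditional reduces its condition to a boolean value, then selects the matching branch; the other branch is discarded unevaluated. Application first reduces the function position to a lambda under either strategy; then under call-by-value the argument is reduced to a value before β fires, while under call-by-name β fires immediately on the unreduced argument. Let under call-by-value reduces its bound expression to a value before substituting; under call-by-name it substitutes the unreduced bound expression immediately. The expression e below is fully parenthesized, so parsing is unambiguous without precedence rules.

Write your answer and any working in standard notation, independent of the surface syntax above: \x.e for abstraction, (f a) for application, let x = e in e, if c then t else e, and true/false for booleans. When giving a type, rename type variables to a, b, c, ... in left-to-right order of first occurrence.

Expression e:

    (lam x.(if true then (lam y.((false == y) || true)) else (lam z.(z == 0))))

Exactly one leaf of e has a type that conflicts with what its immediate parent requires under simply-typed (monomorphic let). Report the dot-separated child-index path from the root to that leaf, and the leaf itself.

Trace:
  unify Bool ~ Bool
  unify Bool ~ Int
  FAIL: mismatch Bool ~ Int

Answer: 0.1.0.0.0 : false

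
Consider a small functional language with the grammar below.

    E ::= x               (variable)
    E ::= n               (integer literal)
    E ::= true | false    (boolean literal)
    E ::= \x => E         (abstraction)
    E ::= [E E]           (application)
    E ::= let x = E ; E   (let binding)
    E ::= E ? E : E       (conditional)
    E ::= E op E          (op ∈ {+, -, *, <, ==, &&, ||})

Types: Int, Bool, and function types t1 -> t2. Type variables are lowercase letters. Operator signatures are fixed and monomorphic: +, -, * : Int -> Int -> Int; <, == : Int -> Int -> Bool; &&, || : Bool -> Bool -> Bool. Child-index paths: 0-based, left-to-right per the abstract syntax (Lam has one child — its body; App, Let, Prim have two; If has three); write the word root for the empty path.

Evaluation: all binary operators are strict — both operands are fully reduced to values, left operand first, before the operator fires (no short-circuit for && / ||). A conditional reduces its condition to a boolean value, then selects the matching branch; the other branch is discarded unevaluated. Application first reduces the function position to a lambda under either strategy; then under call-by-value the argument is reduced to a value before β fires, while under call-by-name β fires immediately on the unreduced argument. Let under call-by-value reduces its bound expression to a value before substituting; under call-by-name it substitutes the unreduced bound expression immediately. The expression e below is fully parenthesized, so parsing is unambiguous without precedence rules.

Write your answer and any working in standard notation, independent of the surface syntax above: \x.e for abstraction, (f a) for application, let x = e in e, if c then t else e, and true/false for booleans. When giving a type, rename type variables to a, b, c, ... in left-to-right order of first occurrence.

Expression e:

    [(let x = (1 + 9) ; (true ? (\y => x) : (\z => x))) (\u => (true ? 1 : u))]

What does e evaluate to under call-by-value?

Working:
step 0: ((let x = (1 + 9) in (if true then (\y.x) else (\z.x))) (\u.(if true then 1 else u)))
step 1: [delta@0.0] ((let x = 10 in (if true then (\y.x) else (\z.x))) (\u.(if true then 1 else u)))
step 2: [let@0] ((if true then (\y.10) else (\z.10)) (\u.(if true then 1 else u)))
step 3: [if@0] ((\y.10) (\u.(if true then 1 else u)))
step 4: [beta@root] 10

Answer: 10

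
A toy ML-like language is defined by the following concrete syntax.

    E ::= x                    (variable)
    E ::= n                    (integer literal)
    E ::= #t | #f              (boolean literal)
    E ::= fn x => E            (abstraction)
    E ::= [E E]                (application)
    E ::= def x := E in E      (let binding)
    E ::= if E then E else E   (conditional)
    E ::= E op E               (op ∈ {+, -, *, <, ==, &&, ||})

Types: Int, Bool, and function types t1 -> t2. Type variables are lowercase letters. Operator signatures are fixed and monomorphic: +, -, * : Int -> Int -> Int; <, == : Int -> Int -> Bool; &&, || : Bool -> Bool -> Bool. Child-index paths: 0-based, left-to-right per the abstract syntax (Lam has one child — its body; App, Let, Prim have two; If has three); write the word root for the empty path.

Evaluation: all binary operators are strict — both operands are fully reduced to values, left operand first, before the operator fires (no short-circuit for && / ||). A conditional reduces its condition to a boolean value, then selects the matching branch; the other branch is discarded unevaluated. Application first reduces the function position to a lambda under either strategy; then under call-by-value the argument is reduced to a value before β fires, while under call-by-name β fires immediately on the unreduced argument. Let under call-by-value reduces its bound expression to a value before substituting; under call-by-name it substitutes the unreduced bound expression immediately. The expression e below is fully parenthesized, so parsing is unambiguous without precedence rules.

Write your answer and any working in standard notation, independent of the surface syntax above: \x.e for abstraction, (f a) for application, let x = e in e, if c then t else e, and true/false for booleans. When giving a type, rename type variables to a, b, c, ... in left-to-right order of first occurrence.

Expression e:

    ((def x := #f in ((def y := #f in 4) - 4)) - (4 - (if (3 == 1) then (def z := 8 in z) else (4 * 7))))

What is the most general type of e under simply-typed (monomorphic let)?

Derivation:
let x : Bool
let y : Bool
  unify Int ~ Int
  unify Int ~ Int
  unify Int ~ Int
  unify Int ~ Int
  unify Int ~ Int
  unify Int ~ Int
  unify Bool ~ Bool
let z : Int
z : Int
  unify Int ~ Int
  unify Int ~ Int
  unify Int ~ Int
  unify Int ~ Int
  unify Int ~ Int

Answer: Int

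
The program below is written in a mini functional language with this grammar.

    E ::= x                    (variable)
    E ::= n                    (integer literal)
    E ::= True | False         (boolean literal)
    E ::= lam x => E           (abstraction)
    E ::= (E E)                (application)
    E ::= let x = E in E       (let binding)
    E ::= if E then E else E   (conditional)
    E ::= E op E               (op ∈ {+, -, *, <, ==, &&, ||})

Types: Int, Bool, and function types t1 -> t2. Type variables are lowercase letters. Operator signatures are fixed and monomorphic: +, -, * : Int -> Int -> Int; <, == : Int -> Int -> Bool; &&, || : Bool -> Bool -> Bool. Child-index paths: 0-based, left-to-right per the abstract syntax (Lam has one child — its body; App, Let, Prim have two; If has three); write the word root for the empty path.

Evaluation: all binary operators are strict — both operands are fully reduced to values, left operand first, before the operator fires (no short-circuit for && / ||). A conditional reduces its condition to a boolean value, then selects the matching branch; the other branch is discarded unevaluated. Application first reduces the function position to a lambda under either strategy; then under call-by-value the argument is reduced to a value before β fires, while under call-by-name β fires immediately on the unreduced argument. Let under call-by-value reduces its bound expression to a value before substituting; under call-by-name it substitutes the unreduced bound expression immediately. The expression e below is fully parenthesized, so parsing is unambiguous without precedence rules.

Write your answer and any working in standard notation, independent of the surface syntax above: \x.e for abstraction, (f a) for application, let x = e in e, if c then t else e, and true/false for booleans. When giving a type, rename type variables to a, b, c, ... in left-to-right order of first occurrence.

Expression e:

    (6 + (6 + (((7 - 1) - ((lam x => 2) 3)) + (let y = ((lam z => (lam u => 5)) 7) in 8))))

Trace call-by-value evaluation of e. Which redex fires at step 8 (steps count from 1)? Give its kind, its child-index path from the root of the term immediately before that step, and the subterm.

Answer: delta at root : (6 + 18)

Working:
step 0: (6 + (6 + (((7 - 1) - ((\x.2) 3)) + (let y = ((\z.(\u.5)) 7) in 8))))
step 1: [delta@1.1.0.0] (6 + (6 + ((6 - ((\x.2) 3)) + (let y = ((\z.(\u.5)) 7) in 8))))
step 2: [beta@1.1.0.1] (6 + (6 + ((6 - 2) + (let y = ((\z.(\u.5)) 7) in 8))))
step 3: [delta@1.1.0] (6 + (6 + (4 + (let y = ((\z.(\u.5)) 7) in 8))))
step 4: [beta@1.1.1.0] (6 + (6 + (4 + (let y = (\u.5) in 8))))
step 5: [let@1.1.1] (6 + (6 + (4 + 8)))
step 6: [delta@1.1] (6 + (6 + 12))
step 7: [delta@1] (6 + 18)
step 8: [delta@root] 24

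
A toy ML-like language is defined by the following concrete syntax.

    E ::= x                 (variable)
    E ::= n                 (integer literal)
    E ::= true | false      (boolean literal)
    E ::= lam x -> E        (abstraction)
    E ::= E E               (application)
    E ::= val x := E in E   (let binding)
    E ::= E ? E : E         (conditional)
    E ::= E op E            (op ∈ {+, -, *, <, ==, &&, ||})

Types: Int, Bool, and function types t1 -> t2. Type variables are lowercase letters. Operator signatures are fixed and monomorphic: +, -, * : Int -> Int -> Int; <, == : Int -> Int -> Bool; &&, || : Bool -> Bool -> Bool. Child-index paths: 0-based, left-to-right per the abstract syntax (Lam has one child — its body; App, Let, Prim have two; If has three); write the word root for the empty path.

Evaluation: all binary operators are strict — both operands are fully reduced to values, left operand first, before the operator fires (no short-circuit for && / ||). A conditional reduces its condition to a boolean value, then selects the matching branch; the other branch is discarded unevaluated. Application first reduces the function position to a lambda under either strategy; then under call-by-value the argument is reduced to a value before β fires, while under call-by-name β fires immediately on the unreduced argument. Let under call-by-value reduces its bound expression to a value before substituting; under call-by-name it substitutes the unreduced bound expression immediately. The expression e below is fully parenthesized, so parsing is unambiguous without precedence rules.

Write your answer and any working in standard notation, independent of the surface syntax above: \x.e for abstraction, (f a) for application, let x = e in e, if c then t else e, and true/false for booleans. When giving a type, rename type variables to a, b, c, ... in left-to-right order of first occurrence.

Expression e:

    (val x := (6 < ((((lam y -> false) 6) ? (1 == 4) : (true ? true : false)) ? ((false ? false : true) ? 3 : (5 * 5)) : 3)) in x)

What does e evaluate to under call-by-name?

Trace:
step 0: (let x = (6 < (if (if ((\y.false) 6) then (1 == 4) else (if true then true else false)) then (if (if false then false else true) then 3 else (5 * 5)) else 3)) in x)
step 1: [let@root] (6 < (if (if ((\y.false) 6) then (1 == 4) else (if true then true else false)) then (if (if false then false else true) then 3 else (5 * 5)) else 3))
step 2: [beta@1.0.0] (6 < (if (if false then (1 == 4) else (if true then true else false)) then (if (if false then false else true) then 3 else (5 * 5)) else 3))
step 3: [if@1.0] (6 < (if (if true then true else false) then (if (if false then false else true) then 3 else (5 * 5)) else 3))
step 4: [if@1.0] (6 < (if true then (if (if false then false else true) then 3 else (5 * 5)) else 3))
step 5: [if@1] (6 < (if (if false then false else true) then 3 else (5 * 5)))
step 6: [if@1.0] (6 < (if true then 3 else (5 * 5)))
step 7: [if@1] (6 < 3)
step 8: [delta@root] false

Answer: false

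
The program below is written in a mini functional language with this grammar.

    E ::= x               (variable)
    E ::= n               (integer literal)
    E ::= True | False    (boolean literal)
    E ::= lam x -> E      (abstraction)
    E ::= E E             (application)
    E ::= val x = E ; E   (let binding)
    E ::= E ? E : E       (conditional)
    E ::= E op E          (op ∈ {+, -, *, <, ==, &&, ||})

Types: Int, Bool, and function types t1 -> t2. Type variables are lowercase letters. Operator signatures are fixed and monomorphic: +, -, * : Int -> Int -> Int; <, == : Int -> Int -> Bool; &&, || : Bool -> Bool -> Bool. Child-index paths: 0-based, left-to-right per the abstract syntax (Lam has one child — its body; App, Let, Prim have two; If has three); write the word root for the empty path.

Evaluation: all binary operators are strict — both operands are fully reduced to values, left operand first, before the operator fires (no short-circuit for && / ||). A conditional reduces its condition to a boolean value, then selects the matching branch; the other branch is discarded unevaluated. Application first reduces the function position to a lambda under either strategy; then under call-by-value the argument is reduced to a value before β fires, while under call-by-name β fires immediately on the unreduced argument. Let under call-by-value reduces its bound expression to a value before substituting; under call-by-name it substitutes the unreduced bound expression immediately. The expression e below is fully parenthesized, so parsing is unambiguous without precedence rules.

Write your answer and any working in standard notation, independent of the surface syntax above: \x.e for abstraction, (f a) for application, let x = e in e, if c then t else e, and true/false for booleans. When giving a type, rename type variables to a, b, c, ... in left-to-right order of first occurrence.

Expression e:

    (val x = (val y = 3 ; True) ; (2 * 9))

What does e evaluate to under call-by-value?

Derivation:
step 0: (let x = (let y = 3 in true) in (2 * 9))
step 1: [let@0] (let x = true in (2 * 9))
step 2: [let@root] (2 * 9)
step 3: [delta@root] 18

Answer: 18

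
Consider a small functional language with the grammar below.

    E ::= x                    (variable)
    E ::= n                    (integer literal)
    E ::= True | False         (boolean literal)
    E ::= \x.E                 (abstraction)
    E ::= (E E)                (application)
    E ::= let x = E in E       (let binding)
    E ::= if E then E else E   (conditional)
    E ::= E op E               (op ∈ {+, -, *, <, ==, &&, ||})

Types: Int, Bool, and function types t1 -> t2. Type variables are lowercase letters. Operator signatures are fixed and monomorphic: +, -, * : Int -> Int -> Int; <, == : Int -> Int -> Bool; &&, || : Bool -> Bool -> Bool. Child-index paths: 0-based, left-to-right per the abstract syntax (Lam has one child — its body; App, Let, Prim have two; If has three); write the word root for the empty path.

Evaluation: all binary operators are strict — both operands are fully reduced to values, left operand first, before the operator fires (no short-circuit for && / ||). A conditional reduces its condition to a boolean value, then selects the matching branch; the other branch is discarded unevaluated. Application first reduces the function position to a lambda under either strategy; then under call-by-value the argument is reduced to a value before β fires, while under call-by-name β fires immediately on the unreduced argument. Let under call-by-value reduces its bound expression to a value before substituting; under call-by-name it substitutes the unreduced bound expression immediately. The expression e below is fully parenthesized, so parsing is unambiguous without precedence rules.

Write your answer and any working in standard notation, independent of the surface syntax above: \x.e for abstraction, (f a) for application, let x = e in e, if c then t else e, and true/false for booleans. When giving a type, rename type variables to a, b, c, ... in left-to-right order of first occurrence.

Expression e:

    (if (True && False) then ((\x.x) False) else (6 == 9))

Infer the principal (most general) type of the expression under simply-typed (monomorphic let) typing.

Derivation:
  unify Bool ~ Bool
  unify Bool ~ Bool
  unify Bool ~ Bool
x : a
\x._ : a -> a
  unify a -> a ~ Bool -> b
  unify a ~ Bool
  unify Bool ~ b
_ _ : Bool
  unify Int ~ Int
  unify Int ~ Int
  unify Bool ~ Bool

Answer: Bool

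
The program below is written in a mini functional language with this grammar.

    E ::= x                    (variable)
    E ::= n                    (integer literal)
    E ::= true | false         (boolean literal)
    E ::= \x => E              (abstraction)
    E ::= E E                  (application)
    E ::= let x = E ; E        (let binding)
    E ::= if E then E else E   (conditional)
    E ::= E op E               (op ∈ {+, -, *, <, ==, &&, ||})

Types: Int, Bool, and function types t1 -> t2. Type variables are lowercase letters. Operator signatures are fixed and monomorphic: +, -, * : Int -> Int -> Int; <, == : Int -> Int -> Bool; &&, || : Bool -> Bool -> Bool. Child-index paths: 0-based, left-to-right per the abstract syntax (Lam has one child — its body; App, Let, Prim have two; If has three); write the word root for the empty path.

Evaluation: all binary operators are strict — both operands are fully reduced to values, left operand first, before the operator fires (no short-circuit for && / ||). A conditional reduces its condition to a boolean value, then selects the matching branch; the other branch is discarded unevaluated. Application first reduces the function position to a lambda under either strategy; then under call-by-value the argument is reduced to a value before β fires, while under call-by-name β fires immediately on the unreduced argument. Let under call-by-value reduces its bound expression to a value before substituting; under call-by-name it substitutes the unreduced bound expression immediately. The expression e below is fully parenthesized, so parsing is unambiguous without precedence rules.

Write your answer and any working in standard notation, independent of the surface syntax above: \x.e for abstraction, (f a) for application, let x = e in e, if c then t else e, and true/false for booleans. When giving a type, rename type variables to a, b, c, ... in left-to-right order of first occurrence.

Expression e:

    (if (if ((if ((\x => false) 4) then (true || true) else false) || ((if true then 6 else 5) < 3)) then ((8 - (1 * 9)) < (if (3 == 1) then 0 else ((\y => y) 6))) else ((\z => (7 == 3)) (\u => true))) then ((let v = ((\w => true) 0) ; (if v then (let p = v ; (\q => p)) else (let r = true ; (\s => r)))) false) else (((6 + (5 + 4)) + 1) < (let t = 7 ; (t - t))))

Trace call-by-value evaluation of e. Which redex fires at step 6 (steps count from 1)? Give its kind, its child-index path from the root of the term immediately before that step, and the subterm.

Answer: if at 0 : (if false then ((8 - (1 * 9)) < (if (3 == 1) then 0 else ((\y.y) 6))) else ((\z.(7 == 3)) (\u.true)))

Derivation:
step 0: (if (if ((if ((\x.false) 4) then (true || true) else false) || ((if true then 6 else 5) < 3)) then ((8 - (1 * 9)) < (if (3 == 1) then 0 else ((\y.y) 6))) else ((\z.(7 == 3)) (\u.true))) then ((let v = ((\w.true) 0) in (if v then (let p = v in (\q.p)) else (let r = true in (\s.r)))) false) else (((6 + (5 + 4)) + 1) < (let t = 7 in (t - t))))
step 1: [beta@0.0.0.0] (if (if ((if false then (true || true) else false) || ((if true then 6 else 5) < 3)) then ((8 - (1 * 9)) < (if (3 == 1) then 0 else ((\y.y) 6))) else ((\z.(7 == 3)) (\u.true))) then ((let v = ((\w.true) 0) in (if v then (let p = v in (\q.p)) else (let r = true in (\s.r)))) false) else (((6 + (5 + 4)) + 1) < (let t = 7 in (t - t))))
step 2: [if@0.0.0] (if (if (false || ((if true then 6 else 5) < 3)) then ((8 - (1 * 9)) < (if (3 == 1) then 0 else ((\y.y) 6))) else ((\z.(7 == 3)) (\u.true))) then ((let v = ((\w.true) 0) in (if v then (let p = v in (\q.p)) else (let r = true in (\s.r)))) false) else (((6 + (5 + 4)) + 1) < (let t = 7 in (t - t))))
step 3: [if@0.0.1.0] (if (if (false || (6 < 3)) then ((8 - (1 * 9)) < (if (3 == 1) then 0 else ((\y.y) 6))) else ((\z.(7 == 3)) (\u.true))) then ((let v = ((\w.true) 0) in (if v then (let p = v in (\q.p)) else (let r = true in (\s.r)))) false) else (((6 + (5 + 4)) + 1) < (let t = 7 in (t - t))))
step 4: [delta@0.0.1] (if (if (false || false) then ((8 - (1 * 9)) < (if (3 == 1) then 0 else ((\y.y) 6))) else ((\z.(7 == 3)) (\u.true))) then ((let v = ((\w.true) 0) in (if v then (let p = v in (\q.p)) else (let r = true in (\s.r)))) false) else (((6 + (5 + 4)) + 1) < (let t = 7 in (t - t))))
step 5: [delta@0.0] (if (if false then ((8 - (1 * 9)) < (if (3 == 1) then 0 else ((\y.y) 6))) else ((\z.(7 == 3)) (\u.true))) then ((let v = ((\w.true) 0) in (if v then (let p = v in (\q.p)) else (let r = true in (\s.r)))) false) else (((6 + (5 + 4)) + 1) < (let t = 7 in (t - t))))
step 6: [if@0] (if ((\z.(7 == 3)) (\u.true)) then ((let v = ((\w.true) 0) in (if v then (let p = v in (\q.p)) else (let r = true in (\s.r)))) false) else (((6 + (5 + 4)) + 1) < (let t = 7 in (t - t))))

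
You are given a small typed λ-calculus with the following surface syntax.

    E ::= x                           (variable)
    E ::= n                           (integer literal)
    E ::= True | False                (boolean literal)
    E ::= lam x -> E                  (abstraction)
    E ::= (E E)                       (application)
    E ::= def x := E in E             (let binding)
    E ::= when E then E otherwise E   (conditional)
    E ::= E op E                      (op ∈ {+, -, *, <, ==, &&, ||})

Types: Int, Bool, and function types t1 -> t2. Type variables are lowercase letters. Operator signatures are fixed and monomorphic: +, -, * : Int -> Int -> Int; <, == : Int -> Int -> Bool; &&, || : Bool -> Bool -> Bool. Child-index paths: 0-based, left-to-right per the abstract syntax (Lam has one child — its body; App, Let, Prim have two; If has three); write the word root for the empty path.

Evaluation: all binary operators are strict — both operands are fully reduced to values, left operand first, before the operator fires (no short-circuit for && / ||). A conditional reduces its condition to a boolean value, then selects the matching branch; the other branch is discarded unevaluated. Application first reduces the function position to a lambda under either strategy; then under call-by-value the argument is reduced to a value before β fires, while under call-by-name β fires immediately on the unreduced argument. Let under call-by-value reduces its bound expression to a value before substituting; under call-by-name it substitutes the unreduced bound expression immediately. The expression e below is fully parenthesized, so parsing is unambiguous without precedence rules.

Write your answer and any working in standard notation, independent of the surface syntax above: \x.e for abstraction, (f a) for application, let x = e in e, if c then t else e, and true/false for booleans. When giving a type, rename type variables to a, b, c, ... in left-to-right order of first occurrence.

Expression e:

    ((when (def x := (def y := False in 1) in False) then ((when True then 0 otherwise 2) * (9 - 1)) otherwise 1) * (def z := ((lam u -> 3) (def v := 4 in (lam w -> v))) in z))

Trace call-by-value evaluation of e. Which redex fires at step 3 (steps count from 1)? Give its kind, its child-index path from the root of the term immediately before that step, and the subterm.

Derivation:
step 0: ((if (let x = (let y = false in 1) in false) then ((if true then 0 else 2) * (9 - 1)) else 1) * (let z = ((\u.3) (let v = 4 in (\w.v))) in z))
step 1: [let@0.0.0] ((if (let x = 1 in false) then ((if true then 0 else 2) * (9 - 1)) else 1) * (let z = ((\u.3) (let v = 4 in (\w.v))) in z))
step 2: [let@0.0] ((if false then ((if true then 0 else 2) * (9 - 1)) else 1) * (let z = ((\u.3) (let v = 4 in (\w.v))) in z))
step 3: [if@0] (1 * (let z = ((\u.3) (let v = 4 in (\w.v))) in z))

Answer: if at 0 : (if false then ((if true then 0 else 2) * (9 - 1)) else 1)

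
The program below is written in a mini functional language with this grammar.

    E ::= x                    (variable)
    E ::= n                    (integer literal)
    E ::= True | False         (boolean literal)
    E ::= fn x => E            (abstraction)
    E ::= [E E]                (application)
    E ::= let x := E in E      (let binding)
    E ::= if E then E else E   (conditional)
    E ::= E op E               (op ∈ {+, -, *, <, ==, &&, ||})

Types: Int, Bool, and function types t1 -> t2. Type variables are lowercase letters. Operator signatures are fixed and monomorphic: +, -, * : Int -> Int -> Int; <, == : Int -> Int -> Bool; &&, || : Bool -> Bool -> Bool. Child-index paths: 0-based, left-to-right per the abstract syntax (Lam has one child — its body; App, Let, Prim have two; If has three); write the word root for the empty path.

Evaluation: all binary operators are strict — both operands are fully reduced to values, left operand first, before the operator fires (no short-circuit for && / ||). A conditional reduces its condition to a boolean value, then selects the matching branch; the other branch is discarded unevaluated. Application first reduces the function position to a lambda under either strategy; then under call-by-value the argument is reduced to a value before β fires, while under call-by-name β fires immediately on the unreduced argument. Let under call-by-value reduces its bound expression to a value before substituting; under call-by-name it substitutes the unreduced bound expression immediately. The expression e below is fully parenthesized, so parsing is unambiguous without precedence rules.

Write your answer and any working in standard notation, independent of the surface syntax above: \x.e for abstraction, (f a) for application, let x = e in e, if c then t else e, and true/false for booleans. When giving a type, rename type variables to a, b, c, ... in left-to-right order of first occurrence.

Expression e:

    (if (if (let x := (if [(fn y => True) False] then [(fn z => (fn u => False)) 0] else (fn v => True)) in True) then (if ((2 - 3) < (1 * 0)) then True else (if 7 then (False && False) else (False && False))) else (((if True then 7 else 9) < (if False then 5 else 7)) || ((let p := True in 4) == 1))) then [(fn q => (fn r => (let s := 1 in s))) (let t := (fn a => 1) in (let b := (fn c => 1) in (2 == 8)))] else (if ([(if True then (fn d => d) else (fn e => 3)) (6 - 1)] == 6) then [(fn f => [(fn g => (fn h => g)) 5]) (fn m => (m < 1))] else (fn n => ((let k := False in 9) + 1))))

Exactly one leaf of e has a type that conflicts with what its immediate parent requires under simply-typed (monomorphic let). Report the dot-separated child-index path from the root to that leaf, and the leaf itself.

Answer: 0.1.2.0 : 7

Derivation:
\y._ : a -> Bool
  unify a -> Bool ~ Bool -> b
  unify a ~ Bool
  unify Bool ~ b
_ _ : Bool
  unify Bool ~ Bool
\u._ : d -> Bool
\z._ : c -> d -> Bool
  unify c -> d -> Bool ~ Int -> e
  unify c ~ Int
  unify d -> Bool ~ e
_ _ : d -> Bool
\v._ : f -> Bool
  unify d -> Bool ~ f -> Bool
  unify d ~ f
  unify Bool ~ Bool
let x : f -> Bool
  unify Bool ~ Bool
  unify Int ~ Int
  unify Int ~ Int
  unify Int ~ Int
  unify Int ~ Int
  unify Int ~ Int
  unify Int ~ Int
  unify Bool ~ Bool
  unify Int ~ Bool
  FAIL: mismatch Int ~ Bool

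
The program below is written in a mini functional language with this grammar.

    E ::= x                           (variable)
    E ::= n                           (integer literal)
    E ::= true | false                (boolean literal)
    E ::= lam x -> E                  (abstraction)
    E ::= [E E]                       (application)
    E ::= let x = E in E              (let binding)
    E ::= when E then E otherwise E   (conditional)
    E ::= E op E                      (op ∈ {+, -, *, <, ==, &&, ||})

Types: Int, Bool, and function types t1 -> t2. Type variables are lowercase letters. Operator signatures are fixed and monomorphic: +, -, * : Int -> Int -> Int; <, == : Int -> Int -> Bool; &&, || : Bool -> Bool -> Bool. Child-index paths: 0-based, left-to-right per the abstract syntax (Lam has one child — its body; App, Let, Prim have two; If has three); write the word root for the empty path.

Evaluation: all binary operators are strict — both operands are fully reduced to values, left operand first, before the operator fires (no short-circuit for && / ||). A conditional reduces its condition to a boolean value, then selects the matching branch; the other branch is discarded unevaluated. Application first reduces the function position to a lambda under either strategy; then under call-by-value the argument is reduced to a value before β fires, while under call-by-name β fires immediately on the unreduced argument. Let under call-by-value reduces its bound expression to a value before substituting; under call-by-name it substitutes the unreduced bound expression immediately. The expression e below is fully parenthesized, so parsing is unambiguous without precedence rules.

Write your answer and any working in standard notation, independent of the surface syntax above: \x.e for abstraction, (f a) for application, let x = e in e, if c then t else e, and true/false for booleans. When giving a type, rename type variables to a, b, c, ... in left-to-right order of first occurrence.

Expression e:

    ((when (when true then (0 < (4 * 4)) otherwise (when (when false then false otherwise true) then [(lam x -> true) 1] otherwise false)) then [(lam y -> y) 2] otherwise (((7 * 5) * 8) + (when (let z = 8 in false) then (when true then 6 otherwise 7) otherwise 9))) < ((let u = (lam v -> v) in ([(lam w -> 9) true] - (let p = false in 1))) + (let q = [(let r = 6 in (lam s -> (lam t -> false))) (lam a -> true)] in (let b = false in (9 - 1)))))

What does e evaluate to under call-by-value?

Answer: true

Working:
step 0: ((if (if true then (0 < (4 * 4)) else (if (if false then false else true) then ((\x.true) 1) else false)) then ((\y.y) 2) else (((7 * 5) * 8) + (if (let z = 8 in false) then (if true then 6 else 7) else 9))) < ((let u = (\v.v) in (((\w.9) true) - (let p = false in 1))) + (let q = ((let r = 6 in (\s.(\t.false))) (\a.true)) in (let b = false in (9 - 1)))))
step 1: [if@0.0] ((if (0 < (4 * 4)) then ((\y.y) 2) else (((7 * 5) * 8) + (if (let z = 8 in false) then (if true then 6 else 7) else 9))) < ((let u = (\v.v) in (((\w.9) true) - (let p = false in 1))) + (let q = ((let r = 6 in (\s.(\t.false))) (\a.true)) in (let b = false in (9 - 1)))))
step 2: [delta@0.0.1] ((if (0 < 16) then ((\y.y) 2) else (((7 * 5) * 8) + (if (let z = 8 in false) then (if true then 6 else 7) else 9))) < ((let u = (\v.v) in (((\w.9) true) - (let p = false in 1))) + (let q = ((let r = 6 in (\s.(\t.false))) (\a.true)) in (let b = false in (9 - 1)))))
step 3: [delta@0.0] ((if true then ((\y.y) 2) else (((7 * 5) * 8) + (if (let z = 8 in false) then (if true then 6 else 7) else 9))) < ((let u = (\v.v) in (((\w.9) true) - (let p = false in 1))) + (let q = ((let r = 6 in (\s.(\t.false))) (\a.true)) in (let b = false in (9 - 1)))))
step 4: [if@0] (((\y.y) 2) < ((let u = (\v.v) in (((\w.9) true) - (let p = false in 1))) + (let q = ((let r = 6 in (\s.(\t.false))) (\a.true)) in (let b = false in (9 - 1)))))
step 5: [beta@0] (2 < ((let u = (\v.v) in (((\w.9) true) - (let p = false in 1))) + (let q = ((let r = 6 in (\s.(\t.false))) (\a.true)) in (let b = false in (9 - 1)))))
step 6: [let@1.0] (2 < ((((\w.9) true) - (let p = false in 1)) + (let q = ((let r = 6 in (\s.(\t.false))) (\a.true)) in (let b = false in (9 - 1)))))
step 7: [beta@1.0.0] (2 < ((9 - (let p = false in 1)) + (let q = ((let r = 6 in (\s.(\t.false))) (\a.true)) in (let b = false in (9 - 1)))))
step 8: [let@1.0.1] (2 < ((9 - 1) + (let q = ((let r = 6 in (\s.(\t.false))) (\a.true)) in (let b = false in (9 - 1)))))
step 9: [delta@1.0] (2 < (8 + (let q = ((let r = 6 in (\s.(\t.false))) (\a.true)) in (let b = false in (9 - 1)))))
step 10: [let@1.1.0.0] (2 < (8 + (let q = ((\s.(\t.false)) (\a.true)) in (let b = false in (9 - 1)))))
step 11: [beta@1.1.0] (2 < (8 + (let q = (\t.false) in (let b = false in (9 - 1)))))
step 12: [let@1.1] (2 < (8 + (let b = false in (9 - 1))))
step 13: [let@1.1] (2 < (8 + (9 - 1)))
step 14: [delta@1.1] (2 < (8 + 8))
step 15: [delta@1] (2 < 16)
step 16: [delta@root] true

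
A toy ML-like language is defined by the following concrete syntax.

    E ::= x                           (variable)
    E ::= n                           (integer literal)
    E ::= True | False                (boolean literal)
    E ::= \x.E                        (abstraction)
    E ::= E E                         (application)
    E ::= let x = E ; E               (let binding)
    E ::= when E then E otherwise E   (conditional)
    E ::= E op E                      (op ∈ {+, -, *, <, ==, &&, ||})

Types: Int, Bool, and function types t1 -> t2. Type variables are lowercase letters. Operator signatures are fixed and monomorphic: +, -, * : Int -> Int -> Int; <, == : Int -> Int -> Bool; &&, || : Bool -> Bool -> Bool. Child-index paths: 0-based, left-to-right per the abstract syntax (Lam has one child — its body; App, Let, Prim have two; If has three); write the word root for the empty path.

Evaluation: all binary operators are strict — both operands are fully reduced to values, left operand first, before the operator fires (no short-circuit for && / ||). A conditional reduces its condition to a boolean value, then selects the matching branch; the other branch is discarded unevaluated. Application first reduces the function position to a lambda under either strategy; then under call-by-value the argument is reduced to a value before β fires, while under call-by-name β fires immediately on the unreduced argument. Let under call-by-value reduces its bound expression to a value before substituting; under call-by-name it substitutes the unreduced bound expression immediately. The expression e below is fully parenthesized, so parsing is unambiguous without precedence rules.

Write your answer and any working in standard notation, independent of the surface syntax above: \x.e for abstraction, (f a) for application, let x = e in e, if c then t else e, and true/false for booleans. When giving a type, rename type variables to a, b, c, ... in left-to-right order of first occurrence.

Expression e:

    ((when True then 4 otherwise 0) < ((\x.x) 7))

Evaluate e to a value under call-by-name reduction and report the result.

Derivation:
step 0: ((if true then 4 else 0) < ((\x.x) 7))
step 1: [if@0] (4 < ((\x.x) 7))
step 2: [beta@1] (4 < 7)
step 3: [delta@root] true

Answer: true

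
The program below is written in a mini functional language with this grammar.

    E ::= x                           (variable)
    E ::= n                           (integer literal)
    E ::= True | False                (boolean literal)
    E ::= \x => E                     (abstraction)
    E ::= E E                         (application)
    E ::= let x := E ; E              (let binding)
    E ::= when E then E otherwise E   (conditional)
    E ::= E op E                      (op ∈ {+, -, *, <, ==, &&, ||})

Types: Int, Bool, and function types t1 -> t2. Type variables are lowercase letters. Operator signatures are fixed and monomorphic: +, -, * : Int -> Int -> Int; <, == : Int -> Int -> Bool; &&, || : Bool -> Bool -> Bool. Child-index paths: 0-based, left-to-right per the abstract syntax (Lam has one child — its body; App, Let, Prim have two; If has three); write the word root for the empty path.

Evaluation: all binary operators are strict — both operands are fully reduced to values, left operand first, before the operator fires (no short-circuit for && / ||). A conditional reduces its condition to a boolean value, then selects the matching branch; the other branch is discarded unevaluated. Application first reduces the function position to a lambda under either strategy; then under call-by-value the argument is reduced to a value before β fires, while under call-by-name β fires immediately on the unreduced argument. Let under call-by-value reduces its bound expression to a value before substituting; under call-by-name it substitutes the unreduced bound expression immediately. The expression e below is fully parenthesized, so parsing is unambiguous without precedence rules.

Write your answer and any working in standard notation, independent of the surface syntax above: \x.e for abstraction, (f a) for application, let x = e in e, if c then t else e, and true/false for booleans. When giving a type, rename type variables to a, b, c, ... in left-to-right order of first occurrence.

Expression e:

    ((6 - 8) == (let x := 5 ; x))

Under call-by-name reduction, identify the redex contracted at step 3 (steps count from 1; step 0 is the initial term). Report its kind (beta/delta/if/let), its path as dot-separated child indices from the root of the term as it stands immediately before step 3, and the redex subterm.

Answer: delta at root : (-2 == 5)

Working:
step 0: ((6 - 8) == (let x = 5 in x))
step 1: [delta@0] (-2 == (let x = 5 in x))
step 2: [let@1] (-2 == 5)
step 3: [delta@root] false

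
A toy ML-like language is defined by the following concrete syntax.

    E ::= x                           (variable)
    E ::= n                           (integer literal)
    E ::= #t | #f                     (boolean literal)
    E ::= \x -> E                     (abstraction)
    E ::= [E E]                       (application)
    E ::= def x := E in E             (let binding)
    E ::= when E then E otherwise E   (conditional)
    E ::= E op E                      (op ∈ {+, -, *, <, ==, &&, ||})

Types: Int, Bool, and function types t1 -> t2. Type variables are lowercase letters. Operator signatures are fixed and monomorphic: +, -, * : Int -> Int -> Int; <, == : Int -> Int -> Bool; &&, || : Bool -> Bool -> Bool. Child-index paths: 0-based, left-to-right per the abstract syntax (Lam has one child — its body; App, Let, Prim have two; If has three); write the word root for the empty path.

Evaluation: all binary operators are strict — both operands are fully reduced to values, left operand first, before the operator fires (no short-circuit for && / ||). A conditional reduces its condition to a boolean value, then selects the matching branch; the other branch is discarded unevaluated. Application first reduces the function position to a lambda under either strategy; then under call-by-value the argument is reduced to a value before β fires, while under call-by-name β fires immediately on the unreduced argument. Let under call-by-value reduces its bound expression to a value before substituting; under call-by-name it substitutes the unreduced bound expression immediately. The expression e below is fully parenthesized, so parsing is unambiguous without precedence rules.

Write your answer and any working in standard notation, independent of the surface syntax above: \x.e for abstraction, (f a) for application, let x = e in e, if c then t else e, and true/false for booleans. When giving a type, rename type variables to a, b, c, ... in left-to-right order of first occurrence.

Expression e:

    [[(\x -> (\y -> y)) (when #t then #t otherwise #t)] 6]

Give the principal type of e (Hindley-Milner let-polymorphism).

Trace:
y : b
\y._ : b -> b
\x._ : a -> b -> b
  unify Bool ~ Bool
  unify Bool ~ Bool
  unify a -> b -> b ~ Bool -> c
  unify a ~ Bool
  unify b -> b ~ c
_ _ : b -> b
  unify b -> b ~ Int -> d
  unify b ~ Int
  unify Int ~ d
_ _ : Int

Answer: Int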